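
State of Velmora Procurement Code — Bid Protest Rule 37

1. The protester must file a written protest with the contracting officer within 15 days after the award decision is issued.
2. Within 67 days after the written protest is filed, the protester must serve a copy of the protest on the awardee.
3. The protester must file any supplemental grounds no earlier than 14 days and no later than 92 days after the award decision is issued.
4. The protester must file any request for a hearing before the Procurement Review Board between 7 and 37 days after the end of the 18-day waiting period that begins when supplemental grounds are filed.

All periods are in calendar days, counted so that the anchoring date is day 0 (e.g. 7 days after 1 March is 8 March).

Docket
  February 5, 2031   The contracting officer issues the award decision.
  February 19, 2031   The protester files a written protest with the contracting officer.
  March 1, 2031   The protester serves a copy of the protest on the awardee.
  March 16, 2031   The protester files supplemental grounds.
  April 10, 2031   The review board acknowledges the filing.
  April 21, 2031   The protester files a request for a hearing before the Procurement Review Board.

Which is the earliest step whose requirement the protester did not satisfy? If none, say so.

(1) due by February 5, 2031 + 15 days = February 20, 2031; completed February 19, 2031, before the deadline.
(2) due by February 19, 2031 + 67 days = April 27, 2031; March 1, 2031 is within that limit.
(3) the permitted window runs from February 5, 2031 + 14 = February 19, 2031 to February 5, 2031 + 92 = May 8, 2031; March 16, 2031 falls inside that range.
(4) the permitted window runs from April 3, 2031 + 7 = April 10, 2031 to April 3, 2031 + 37 = May 10, 2031; April 21, 2031 falls inside that range.

None — every step was satisfied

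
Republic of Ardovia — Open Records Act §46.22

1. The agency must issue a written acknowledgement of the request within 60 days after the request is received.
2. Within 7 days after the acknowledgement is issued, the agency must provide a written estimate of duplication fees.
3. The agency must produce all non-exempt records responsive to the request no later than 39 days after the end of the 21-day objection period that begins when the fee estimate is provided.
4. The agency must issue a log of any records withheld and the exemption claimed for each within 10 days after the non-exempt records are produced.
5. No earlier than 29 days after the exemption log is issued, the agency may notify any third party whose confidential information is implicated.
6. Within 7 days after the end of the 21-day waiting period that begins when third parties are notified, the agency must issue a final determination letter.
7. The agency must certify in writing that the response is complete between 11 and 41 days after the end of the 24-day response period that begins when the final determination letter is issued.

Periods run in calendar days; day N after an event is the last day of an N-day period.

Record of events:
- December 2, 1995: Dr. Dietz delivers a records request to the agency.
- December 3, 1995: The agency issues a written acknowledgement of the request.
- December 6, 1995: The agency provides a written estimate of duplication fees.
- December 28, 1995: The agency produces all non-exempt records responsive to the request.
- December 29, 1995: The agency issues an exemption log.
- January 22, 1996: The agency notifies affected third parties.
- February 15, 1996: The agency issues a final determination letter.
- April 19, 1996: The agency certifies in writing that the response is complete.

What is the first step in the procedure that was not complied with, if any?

Step 5

(1) due by December 2, 1995 + 60 days = January 31, 1996; completed December 3, 1995, before the deadline.
(2) due by December 3, 1995 + 7 days = December 10, 1995; completed December 6, 1995, before the deadline.
(3) due by December 27, 1995 + 39 days = February 4, 1996; completed December 28, 1995, before the deadline.
(4) due by December 28, 1995 + 10 days = January 7, 1996; completed December 29, 1995, before the deadline.
(5) permitted from December 29, 1995 + 29 days = January 27, 1996 onward; done January 22, 1996 — 5 days too early.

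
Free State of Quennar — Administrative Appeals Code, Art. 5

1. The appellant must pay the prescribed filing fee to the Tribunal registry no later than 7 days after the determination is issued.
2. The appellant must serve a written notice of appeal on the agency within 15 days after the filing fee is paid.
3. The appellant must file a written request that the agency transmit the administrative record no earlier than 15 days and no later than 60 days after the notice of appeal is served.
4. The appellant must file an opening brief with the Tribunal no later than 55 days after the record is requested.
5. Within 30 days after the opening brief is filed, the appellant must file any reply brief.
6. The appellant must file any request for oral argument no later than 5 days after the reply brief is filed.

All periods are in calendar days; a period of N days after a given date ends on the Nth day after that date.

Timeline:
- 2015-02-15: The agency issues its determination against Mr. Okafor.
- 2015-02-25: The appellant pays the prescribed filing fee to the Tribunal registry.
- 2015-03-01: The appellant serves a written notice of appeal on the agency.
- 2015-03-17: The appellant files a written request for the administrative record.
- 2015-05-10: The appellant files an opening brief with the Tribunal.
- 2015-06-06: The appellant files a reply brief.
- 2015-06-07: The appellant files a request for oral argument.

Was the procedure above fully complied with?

No

(1) due by 2015-02-15 + 7 days = 2015-02-22; 2015-02-25 misses that deadline by 3 days.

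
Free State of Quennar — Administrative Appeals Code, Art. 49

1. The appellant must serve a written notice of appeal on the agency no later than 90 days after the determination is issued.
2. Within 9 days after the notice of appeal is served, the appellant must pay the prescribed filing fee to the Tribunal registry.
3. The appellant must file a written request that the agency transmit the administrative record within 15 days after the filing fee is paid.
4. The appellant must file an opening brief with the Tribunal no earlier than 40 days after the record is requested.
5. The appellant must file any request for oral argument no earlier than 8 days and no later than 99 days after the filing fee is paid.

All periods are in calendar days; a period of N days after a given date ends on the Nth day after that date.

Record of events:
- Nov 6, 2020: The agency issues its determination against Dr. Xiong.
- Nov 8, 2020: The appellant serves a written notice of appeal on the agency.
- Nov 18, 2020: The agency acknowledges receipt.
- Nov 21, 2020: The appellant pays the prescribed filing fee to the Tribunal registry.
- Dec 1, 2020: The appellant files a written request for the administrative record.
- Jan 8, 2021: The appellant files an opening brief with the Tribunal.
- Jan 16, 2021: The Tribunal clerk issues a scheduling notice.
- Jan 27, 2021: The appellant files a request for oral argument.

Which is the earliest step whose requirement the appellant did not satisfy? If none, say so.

Step 2

(1) due by Nov 6, 2020 + 90 days = Feb 4, 2021; completed Nov 8, 2020, before the deadline.
(2) due by Nov 8, 2020 + 9 days = Nov 17, 2020; done Nov 21, 2020 — 4 days late.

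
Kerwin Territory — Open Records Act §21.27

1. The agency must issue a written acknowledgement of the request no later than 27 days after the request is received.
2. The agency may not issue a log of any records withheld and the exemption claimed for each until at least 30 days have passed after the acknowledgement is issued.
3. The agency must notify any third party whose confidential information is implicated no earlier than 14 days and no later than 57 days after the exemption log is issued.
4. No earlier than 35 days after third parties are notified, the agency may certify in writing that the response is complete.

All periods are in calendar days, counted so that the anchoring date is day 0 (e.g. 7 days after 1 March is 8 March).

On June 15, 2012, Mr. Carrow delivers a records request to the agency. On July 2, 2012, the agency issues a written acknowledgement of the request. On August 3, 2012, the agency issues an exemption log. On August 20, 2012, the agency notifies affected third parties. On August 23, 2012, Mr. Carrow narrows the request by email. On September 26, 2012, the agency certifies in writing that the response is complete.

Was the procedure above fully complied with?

Yes

Step 1 — counting 27 days from June 15, 2012 (when the request is received) gives a deadline of July 12, 2012; July 2, 2012 is within that limit.
Step 2 — must wait 30 days from July 2, 2012 (when the acknowledgement is issued), so not before August 1, 2012; done August 3, 2012, after the minimum wait.
Step 3 — 14 and 57 days from August 3, 2012 (when the exemption log is issued) are August 17, 2012 and September 29, 2012 respectively; done August 20, 2012, which is between those dates.
Step 4 — must wait 35 days from August 20, 2012 (when third parties are notified), so not before September 24, 2012; done September 26, 2012 — permitted.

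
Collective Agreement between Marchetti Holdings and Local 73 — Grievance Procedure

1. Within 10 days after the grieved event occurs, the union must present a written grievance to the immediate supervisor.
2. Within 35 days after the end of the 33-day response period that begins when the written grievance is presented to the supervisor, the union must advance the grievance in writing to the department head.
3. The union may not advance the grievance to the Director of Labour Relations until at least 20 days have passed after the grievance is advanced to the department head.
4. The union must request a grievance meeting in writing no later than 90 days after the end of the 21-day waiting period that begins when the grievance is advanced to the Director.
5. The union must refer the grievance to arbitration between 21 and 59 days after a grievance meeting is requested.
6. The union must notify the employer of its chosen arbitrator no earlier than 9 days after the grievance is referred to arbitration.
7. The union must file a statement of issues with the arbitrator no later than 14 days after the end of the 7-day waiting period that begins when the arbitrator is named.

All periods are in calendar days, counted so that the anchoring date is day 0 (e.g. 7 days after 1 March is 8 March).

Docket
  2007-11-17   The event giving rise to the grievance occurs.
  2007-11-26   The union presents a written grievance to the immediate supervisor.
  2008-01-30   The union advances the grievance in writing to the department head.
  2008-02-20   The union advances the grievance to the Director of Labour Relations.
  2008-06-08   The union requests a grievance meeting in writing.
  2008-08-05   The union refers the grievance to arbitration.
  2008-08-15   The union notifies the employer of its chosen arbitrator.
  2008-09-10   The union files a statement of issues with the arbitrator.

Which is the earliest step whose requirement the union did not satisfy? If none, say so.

Step 7

Step 1 — counting 10 days from 2007-11-17 (when the grieved event occurs) gives a deadline of 2007-11-27; done 2007-11-26 — timely.
Step 2 — counting 35 days from 2007-12-29 (end of the 33-day response period, which began when the written grievance is presented to the supervisor on 2007-11-26) gives a deadline of 2008-02-02; done 2008-01-30 — timely.
Step 3 — must wait 20 days from 2008-01-30 (when the grievance is advanced to the department head), so not before 2008-02-19; 2008-02-20 is on or after that date.
Step 4 — counting 90 days from 2008-03-12 (end of the 21-day waiting period, which began when the grievance is advanced to the Director on 2008-02-20) gives a deadline of 2008-06-10; 2008-06-08 is within that limit.
Step 5 — 21 and 59 days from 2008-06-08 (when a grievance meeting is requested) are 2008-06-29 and 2008-08-06 respectively; 2008-08-05 falls inside that range.
Step 6 — must wait 9 days from 2008-08-05 (when the grievance is referred to arbitration), so not before 2008-08-14; done 2008-08-15, after the minimum wait.
Step 7 — counting 14 days from 2008-08-22 (end of the 7-day waiting period, which began when the arbitrator is named on 2008-08-15) gives a deadline of 2008-09-05; 2008-09-10 misses that deadline by 5 days.
The procedure was therefore not followed at step 7.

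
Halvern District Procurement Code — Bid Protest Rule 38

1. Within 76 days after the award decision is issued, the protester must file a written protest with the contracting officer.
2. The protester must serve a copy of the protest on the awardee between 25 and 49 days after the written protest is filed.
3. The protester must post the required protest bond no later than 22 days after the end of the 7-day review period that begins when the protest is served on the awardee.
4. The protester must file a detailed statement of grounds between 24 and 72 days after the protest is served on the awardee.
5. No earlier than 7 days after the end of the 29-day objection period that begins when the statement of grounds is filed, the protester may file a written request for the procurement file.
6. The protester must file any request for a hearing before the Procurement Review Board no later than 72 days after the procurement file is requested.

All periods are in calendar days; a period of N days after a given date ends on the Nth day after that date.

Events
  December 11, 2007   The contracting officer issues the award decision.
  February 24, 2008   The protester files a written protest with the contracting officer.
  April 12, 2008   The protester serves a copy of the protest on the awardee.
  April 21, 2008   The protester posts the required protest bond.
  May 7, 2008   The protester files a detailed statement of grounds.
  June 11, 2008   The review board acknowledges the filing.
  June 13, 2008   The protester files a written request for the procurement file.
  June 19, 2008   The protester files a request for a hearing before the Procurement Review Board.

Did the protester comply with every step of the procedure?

Yes

(1) due by December 11, 2007 + 76 days = February 25, 2008; February 24, 2008 is within that limit.
(2) the permitted window runs from February 24, 2008 + 25 = March 20, 2008 to February 24, 2008 + 49 = April 13, 2008; April 12, 2008 falls inside that range.
(3) due by April 19, 2008 + 22 days = May 11, 2008; done April 21, 2008 — timely.
(4) the permitted window runs from April 12, 2008 + 24 = May 6, 2008 to April 12, 2008 + 72 = June 23, 2008; done May 7, 2008, which is between those dates.
(5) permitted from June 5, 2008 + 7 days = June 12, 2008 onward; June 13, 2008 is on or after that date.
(6) due by June 13, 2008 + 72 days = August 24, 2008; completed June 19, 2008, before the deadline.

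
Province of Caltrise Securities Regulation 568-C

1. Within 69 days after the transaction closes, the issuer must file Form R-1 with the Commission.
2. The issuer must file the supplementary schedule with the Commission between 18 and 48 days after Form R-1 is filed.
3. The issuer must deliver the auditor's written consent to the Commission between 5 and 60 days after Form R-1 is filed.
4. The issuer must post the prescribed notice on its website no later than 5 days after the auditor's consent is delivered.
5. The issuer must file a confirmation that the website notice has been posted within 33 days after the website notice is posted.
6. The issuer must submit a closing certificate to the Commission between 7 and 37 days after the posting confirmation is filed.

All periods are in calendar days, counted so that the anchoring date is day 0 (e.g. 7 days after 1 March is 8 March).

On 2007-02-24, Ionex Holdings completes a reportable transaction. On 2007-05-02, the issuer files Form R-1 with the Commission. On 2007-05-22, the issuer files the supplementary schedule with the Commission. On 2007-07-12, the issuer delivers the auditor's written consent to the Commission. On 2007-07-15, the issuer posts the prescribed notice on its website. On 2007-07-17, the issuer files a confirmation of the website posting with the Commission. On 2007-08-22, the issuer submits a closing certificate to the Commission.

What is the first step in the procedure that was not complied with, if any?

Step 3

(1) due by 2007-02-24 + 69 days = 2007-05-04; 2007-05-02 is within that limit.
(2) the permitted window runs from 2007-05-02 + 18 = 2007-05-20 to 2007-05-02 + 48 = 2007-06-19; done 2007-05-22, which is between those dates.
(3) the permitted window runs from 2007-05-02 + 5 = 2007-05-07 to 2007-05-02 + 60 = 2007-07-01; done 2007-07-12 — 11 days after the window closed.
That is the first point of non-compliance.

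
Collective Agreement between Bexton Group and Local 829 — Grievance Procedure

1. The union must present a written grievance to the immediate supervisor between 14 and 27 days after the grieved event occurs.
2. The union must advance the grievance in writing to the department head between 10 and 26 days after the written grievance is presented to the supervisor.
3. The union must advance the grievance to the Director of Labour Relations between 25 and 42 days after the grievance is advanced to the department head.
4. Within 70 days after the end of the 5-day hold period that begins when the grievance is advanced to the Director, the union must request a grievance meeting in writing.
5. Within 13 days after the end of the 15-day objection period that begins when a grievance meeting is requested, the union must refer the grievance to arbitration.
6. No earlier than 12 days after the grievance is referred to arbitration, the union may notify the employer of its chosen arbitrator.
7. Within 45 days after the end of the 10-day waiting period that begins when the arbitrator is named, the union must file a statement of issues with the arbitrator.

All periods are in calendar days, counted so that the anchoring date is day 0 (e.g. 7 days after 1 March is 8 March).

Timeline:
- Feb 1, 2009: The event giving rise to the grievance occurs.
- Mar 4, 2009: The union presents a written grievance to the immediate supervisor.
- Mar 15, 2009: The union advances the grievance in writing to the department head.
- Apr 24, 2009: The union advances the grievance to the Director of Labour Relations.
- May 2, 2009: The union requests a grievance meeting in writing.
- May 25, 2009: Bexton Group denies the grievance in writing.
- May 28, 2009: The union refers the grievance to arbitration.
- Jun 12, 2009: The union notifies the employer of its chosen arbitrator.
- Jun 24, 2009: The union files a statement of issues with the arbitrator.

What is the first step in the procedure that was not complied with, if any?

Step 1

Step 1 — 14 and 27 days from Feb 1, 2009 (when the grieved event occurs) are Feb 15, 2009 and Feb 28, 2009 respectively; Mar 4, 2009 is 4 days past the end of the window.
The analysis stops there.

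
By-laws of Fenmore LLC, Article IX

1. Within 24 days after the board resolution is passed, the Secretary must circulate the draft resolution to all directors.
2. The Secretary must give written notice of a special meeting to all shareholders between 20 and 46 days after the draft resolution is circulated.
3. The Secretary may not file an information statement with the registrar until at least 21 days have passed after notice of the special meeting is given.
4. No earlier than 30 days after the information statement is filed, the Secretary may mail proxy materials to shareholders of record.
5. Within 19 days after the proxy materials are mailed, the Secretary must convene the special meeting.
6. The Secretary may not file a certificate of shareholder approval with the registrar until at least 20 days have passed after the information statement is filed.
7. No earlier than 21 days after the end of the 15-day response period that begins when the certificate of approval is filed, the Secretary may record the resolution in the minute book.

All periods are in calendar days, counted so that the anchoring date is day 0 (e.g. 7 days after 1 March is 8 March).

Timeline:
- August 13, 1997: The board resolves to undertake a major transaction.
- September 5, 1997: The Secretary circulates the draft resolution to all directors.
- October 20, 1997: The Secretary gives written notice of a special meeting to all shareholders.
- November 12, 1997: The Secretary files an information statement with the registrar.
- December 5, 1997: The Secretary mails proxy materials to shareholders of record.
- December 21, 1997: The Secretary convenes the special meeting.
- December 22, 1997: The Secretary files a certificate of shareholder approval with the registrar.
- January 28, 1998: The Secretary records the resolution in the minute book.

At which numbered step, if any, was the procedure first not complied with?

Step 4

(1) due by August 13, 1997 + 24 days = September 6, 1997; completed September 5, 1997, before the deadline.
(2) the permitted window runs from September 5, 1997 + 20 = September 25, 1997 to September 5, 1997 + 46 = October 21, 1997; done October 20, 1997 — within the window.
(3) permitted from October 20, 1997 + 21 days = November 10, 1997 onward; November 12, 1997 is on or after that date.
(4) permitted from November 12, 1997 + 30 days = December 12, 1997 onward; December 5, 1997 is 7 days before the earliest permitted date.
The procedure was therefore not followed at step 4.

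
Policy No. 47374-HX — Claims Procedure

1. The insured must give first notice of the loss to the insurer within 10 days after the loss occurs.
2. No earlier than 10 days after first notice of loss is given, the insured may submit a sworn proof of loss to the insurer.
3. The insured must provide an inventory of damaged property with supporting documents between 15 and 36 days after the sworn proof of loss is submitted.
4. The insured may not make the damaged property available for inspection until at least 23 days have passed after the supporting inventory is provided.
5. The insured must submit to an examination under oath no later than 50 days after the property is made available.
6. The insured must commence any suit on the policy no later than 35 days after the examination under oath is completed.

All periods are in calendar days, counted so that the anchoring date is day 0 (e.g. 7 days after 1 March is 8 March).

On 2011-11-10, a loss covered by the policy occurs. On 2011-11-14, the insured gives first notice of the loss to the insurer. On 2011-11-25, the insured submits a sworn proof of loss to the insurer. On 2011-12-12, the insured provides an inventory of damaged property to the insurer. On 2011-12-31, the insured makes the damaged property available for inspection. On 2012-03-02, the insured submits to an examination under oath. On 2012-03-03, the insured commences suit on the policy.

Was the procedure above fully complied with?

No

(1) due by 2011-11-10 + 10 days = 2011-11-20; done 2011-11-14 — timely.
(2) permitted from 2011-11-14 + 10 days = 2011-11-24 onward; done 2011-11-25 — permitted.
(3) the permitted window runs from 2011-11-25 + 15 = 2011-12-10 to 2011-11-25 + 36 = 2011-12-31; 2011-12-12 falls inside that range.
(4) permitted from 2011-12-12 + 23 days = 2012-01-04 onward; 2011-12-31 is 4 days before the earliest permitted date.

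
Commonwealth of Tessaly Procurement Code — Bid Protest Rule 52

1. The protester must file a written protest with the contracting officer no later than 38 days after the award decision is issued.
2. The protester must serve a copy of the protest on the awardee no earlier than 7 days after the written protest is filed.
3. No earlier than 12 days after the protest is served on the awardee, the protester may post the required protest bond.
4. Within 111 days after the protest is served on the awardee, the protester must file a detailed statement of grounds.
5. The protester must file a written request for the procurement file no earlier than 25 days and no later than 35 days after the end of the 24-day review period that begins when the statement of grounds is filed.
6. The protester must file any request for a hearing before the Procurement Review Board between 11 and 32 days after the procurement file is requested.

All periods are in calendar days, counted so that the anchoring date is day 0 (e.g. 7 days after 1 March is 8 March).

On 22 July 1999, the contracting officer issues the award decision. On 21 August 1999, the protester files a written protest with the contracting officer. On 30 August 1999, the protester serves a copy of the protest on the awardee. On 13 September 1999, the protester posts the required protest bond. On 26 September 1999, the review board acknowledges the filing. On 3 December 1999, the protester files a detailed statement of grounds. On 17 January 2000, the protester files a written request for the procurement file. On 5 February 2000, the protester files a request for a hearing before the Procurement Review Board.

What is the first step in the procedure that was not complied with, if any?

Step 1 — counting 38 days from 22 July 1999 (when the award decision is issued) gives a deadline of 29 August 1999; done 21 August 1999 — timely.
Step 2 — must wait 7 days from 21 August 1999 (when the written protest is filed), so not before 28 August 1999; 30 August 1999 is on or after that date.
Step 3 — must wait 12 days from 30 August 1999 (when the protest is served on the awardee), so not before 11 September 1999; 13 September 1999 is on or after that date.
Step 4 — counting 111 days from 30 August 1999 (when the protest is served on the awardee) gives a deadline of 19 December 1999; done 3 December 1999 — timely.
Step 5 — 25 and 35 days from 27 December 1999 (end of the 24-day review period, which began when the statement of grounds is filed on 3 December 1999) are 21 January 2000 and 31 January 2000 respectively; 17 January 2000 is 4 days too early.
Later steps need not be reached.

Step 5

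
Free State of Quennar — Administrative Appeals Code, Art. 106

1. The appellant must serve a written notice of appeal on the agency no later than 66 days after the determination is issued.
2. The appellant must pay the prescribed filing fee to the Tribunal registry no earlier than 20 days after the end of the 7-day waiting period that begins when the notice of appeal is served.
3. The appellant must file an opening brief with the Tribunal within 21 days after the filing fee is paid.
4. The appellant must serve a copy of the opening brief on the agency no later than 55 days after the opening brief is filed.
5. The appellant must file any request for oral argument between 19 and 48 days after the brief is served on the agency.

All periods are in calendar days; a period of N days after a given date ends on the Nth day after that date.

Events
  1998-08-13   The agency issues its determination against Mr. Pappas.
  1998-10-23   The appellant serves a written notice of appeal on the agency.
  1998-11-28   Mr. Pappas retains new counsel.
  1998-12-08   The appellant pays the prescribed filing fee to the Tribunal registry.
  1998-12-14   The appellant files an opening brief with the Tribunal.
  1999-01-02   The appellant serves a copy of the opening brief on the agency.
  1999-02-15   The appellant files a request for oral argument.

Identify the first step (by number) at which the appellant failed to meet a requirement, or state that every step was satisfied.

Step 1 — counting 66 days from 1998-08-13 (when the determination is issued) gives a deadline of 1998-10-18; not done until 1998-10-23, 5 days after the deadline.
The analysis stops there.

Step 1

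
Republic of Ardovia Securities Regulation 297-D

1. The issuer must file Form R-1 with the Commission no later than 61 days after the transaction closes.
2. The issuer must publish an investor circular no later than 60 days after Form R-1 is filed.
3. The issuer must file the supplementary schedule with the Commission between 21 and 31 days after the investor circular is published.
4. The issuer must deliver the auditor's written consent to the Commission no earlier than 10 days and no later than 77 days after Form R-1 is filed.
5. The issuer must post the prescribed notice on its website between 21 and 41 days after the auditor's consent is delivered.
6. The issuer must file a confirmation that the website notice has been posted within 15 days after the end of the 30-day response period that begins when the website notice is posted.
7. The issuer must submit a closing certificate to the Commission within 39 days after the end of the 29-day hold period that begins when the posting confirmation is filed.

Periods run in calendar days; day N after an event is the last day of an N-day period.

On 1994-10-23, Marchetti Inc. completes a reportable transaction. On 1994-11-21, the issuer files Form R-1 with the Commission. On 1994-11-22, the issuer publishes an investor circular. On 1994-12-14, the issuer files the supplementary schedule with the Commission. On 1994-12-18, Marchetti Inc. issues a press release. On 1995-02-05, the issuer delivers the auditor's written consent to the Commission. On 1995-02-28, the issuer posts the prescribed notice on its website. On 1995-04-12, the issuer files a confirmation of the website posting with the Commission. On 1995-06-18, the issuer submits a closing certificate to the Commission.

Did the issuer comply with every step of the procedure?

Step 1: 61 days after 1994-10-23 (when the transaction closes) is 1994-12-23; done 1994-11-21 — timely.
Step 2: 60 days after 1994-11-21 (when Form R-1 is filed) is 1995-01-20; done 1994-11-22 — timely.
Step 3: the window is 21–31 days after 1994-11-22 (when the investor circular is published), so 1994-12-13 through 1994-12-23; 1994-12-14 falls inside that range.
Step 4: the window is 10–77 days after 1994-11-21 (when Form R-1 is filed), so 1994-12-01 through 1995-02-06; 1995-02-05 falls inside that range.
Step 5: the window is 21–41 days after 1995-02-05 (when the auditor's consent is delivered), so 1995-02-26 through 1995-03-18; done 1995-02-28, which is between those dates.
Step 6: 15 days after 1995-03-30 (end of the 30-day response period, which began when the website notice is posted on 1995-02-28) is 1995-04-14; done 1995-04-12 — timely.
Step 7: 39 days after 1995-05-11 (end of the 29-day hold period, which began when the posting confirmation is filed on 1995-04-12) is 1995-06-19; completed 1995-06-18, before the deadline.

Yes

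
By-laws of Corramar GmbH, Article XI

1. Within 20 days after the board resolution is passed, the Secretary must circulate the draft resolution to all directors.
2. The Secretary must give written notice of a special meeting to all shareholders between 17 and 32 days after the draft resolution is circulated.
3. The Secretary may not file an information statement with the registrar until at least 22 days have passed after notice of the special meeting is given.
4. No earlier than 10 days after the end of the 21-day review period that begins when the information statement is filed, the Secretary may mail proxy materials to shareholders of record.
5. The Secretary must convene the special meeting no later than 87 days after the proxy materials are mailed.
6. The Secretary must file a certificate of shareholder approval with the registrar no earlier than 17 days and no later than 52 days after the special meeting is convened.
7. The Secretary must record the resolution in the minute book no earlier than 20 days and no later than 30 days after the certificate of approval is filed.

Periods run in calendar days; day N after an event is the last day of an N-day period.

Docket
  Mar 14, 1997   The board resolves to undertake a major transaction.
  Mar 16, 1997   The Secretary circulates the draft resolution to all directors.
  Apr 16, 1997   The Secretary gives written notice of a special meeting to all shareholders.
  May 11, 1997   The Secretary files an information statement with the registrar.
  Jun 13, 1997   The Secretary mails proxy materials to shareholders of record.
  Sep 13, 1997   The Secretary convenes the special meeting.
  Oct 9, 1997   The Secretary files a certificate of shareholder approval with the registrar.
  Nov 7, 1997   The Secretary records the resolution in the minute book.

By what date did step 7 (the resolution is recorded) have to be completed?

Step 7 runs from Oct 9, 1997, when the certificate of approval is filed. The window is 20–30 days after Oct 9, 1997; it closes on Nov 8, 1997.

Nov 8, 1997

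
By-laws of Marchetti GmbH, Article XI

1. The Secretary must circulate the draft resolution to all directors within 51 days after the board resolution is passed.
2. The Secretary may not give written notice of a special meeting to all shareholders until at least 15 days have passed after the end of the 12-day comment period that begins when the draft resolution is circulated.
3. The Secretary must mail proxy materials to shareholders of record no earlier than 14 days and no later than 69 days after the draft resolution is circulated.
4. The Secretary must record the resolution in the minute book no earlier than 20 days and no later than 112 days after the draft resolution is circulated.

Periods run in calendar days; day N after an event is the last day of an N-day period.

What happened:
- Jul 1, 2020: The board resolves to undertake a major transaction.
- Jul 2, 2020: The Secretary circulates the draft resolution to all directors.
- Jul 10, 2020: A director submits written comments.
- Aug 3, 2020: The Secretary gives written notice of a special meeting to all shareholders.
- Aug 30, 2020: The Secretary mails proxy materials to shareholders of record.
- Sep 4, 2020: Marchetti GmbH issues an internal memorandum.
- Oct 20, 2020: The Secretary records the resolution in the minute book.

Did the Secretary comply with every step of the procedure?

Yes

Step 1 — counting 51 days from Jul 1, 2020 (when the board resolution is passed) gives a deadline of Aug 21, 2020; done Jul 2, 2020 — timely.
Step 2 — must wait 15 days from Jul 14, 2020 (end of the 12-day comment period, which began when the draft resolution is circulated on Jul 2, 2020), so not before Jul 29, 2020; Aug 3, 2020 is on or after that date.
Step 3 — 14 and 69 days from Jul 2, 2020 (when the draft resolution is circulated) are Jul 16, 2020 and Sep 9, 2020 respectively; done Aug 30, 2020, which is between those dates.
Step 4 — 20 and 112 days from Jul 2, 2020 (when the draft resolution is circulated) are Jul 22, 2020 and Oct 22, 2020 respectively; done Oct 20, 2020 — within the window.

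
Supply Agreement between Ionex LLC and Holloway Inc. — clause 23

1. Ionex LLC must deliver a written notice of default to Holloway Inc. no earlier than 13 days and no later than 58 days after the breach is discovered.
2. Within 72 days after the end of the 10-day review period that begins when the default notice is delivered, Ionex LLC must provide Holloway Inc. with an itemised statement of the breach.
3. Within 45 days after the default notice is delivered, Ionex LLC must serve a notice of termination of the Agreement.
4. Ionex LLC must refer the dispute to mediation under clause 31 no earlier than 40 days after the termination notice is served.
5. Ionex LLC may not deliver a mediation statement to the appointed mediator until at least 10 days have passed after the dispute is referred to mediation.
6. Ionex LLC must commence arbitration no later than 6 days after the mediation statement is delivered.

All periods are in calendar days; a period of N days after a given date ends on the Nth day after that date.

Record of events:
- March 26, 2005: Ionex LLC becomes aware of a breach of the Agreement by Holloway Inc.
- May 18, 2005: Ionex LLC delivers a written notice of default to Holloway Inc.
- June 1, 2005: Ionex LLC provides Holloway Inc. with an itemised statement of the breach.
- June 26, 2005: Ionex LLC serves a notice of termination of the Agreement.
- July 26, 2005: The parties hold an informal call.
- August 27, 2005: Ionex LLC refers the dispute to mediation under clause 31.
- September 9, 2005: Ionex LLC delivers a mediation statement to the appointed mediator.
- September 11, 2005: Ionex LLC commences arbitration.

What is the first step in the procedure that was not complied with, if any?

None — every step was satisfied

Step 1 — 13 and 58 days from March 26, 2005 (when the breach is discovered) are April 8, 2005 and May 23, 2005 respectively; done May 18, 2005, which is between those dates.
Step 2 — counting 72 days from May 28, 2005 (end of the 10-day review period, which began when the default notice is delivered on May 18, 2005) gives a deadline of August 8, 2005; done June 1, 2005 — timely.
Step 3 — counting 45 days from May 18, 2005 (when the default notice is delivered) gives a deadline of July 2, 2005; done June 26, 2005 — timely.
Step 4 — must wait 40 days from June 26, 2005 (when the termination notice is served), so not before August 5, 2005; done August 27, 2005 — permitted.
Step 5 — must wait 10 days from August 27, 2005 (when the dispute is referred to mediation), so not before September 6, 2005; September 9, 2005 is on or after that date.
Step 6 — counting 6 days from September 9, 2005 (when the mediation statement is delivered) gives a deadline of September 15, 2005; completed September 11, 2005, before the deadline.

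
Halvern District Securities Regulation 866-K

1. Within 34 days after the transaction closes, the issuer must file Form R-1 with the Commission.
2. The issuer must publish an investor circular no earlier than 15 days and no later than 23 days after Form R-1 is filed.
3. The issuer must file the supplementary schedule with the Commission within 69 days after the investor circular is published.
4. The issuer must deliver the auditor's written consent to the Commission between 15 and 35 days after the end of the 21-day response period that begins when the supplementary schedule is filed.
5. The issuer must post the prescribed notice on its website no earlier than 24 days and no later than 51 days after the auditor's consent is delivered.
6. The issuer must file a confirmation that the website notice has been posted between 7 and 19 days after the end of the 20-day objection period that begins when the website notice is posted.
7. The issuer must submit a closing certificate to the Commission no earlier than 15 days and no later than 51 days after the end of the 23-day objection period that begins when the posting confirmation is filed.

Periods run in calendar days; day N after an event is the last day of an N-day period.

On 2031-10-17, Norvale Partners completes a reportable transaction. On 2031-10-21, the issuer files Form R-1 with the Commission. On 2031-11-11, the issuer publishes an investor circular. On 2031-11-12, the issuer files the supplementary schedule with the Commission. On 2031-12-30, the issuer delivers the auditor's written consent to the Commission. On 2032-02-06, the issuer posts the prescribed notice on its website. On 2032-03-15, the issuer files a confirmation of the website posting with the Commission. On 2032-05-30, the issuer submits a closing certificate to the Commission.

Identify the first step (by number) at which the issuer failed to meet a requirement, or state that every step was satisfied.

(1) due by 2031-10-17 + 34 days = 2031-11-20; done 2031-10-21 — timely.
(2) the permitted window runs from 2031-10-21 + 15 = 2031-11-05 to 2031-10-21 + 23 = 2031-11-13; done 2031-11-11, which is between those dates.
(3) due by 2031-11-11 + 69 days = 2032-01-19; 2031-11-12 is within that limit.
(4) the permitted window runs from 2031-12-03 + 15 = 2031-12-18 to 2031-12-03 + 35 = 2032-01-07; done 2031-12-30 — within the window.
(5) the permitted window runs from 2031-12-30 + 24 = 2032-01-23 to 2031-12-30 + 51 = 2032-02-19; 2032-02-06 falls inside that range.
(6) the permitted window runs from 2032-02-26 + 7 = 2032-03-04 to 2032-02-26 + 19 = 2032-03-16; done 2032-03-15, which is between those dates.
(7) the permitted window runs from 2032-04-07 + 15 = 2032-04-22 to 2032-04-07 + 51 = 2032-05-28; 2032-05-30 is 2 days past the end of the window.
Later steps need not be reached.

Step 7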